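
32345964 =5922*5462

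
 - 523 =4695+  -  5218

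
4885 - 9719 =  - 4834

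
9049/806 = 9049/806 = 11.23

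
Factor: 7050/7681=2^1*3^1*5^2*47^1*7681^(  -  1) 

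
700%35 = 0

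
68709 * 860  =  59089740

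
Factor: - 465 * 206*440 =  - 2^4*3^1*5^2  *11^1*31^1*103^1 = -42147600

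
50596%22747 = 5102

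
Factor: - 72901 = -72901^1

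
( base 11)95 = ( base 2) 1101000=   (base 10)104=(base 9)125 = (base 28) 3K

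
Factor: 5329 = 73^2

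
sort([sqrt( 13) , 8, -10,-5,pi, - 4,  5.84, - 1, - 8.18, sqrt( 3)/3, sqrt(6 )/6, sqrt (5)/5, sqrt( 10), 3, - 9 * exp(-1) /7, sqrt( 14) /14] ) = [-10, - 8.18, - 5, - 4, - 1, - 9*exp( - 1)/7, sqrt( 14)/14 , sqrt( 6 ) /6, sqrt( 5)/5 , sqrt( 3)/3, 3, pi,sqrt( 10 ),sqrt( 13 ),5.84,8]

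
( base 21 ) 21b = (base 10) 914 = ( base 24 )1e2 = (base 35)q4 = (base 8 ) 1622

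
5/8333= 5/8333 = 0.00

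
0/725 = 0 = 0.00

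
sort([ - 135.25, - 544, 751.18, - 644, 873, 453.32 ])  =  [ - 644,-544,  -  135.25  ,  453.32, 751.18, 873 ] 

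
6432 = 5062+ 1370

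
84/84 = 1 = 1.00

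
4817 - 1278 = 3539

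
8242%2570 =532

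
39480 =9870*4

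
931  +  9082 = 10013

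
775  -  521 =254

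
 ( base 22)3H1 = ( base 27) 2DI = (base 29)250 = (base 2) 11100100011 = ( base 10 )1827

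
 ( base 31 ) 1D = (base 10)44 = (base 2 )101100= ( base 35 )19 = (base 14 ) 32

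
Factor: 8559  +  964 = 9523=89^1*107^1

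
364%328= 36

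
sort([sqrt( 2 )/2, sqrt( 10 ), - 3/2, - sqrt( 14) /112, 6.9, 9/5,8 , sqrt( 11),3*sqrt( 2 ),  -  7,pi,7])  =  [ - 7,-3/2, -sqrt( 14 ) /112,sqrt( 2)/2 , 9/5 , pi, sqrt(10), sqrt( 11), 3*sqrt( 2), 6.9, 7, 8]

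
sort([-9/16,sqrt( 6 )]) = [-9/16, sqrt( 6)]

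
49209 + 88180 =137389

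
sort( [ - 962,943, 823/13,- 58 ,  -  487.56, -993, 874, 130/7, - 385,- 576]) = [ - 993, - 962, - 576,  -  487.56, - 385, - 58  ,  130/7,823/13,  874, 943 ] 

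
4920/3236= 1 + 421/809=1.52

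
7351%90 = 61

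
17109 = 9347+7762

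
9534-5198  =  4336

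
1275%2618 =1275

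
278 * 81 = 22518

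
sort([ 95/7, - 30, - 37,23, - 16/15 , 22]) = [ - 37,-30, - 16/15, 95/7, 22, 23] 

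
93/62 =1+1/2 =1.50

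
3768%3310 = 458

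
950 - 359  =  591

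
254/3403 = 254/3403  =  0.07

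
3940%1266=142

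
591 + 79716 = 80307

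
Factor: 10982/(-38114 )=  -17/59 = - 17^1*59^(- 1)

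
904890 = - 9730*( - 93)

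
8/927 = 8/927 = 0.01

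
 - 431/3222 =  -431/3222 = - 0.13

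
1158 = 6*193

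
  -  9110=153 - 9263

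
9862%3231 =169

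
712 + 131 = 843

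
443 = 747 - 304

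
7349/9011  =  7349/9011 = 0.82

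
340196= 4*85049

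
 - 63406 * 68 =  - 4311608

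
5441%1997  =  1447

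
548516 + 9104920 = 9653436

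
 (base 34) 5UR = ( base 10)6827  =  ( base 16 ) 1AAB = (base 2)1101010101011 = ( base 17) 16AA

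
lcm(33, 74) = 2442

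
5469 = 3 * 1823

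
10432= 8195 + 2237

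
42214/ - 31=-42214/31 = - 1361.74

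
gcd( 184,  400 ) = 8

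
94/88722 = 47/44361=0.00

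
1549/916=1549/916 =1.69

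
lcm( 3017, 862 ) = 6034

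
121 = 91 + 30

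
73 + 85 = 158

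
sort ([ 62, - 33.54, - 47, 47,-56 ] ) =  [ - 56, - 47,-33.54, 47, 62]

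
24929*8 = 199432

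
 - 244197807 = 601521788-845719595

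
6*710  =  4260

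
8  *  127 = 1016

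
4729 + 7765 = 12494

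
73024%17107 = 4596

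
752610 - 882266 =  - 129656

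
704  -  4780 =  - 4076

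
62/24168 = 31/12084 = 0.00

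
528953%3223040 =528953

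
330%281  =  49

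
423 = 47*9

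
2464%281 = 216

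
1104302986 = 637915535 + 466387451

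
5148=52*99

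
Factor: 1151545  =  5^1*230309^1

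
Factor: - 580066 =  - 2^1*290033^1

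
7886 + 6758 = 14644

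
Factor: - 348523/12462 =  - 2^( - 1)*3^( - 1)*7^1*31^( - 1 )*67^( - 1)*49789^1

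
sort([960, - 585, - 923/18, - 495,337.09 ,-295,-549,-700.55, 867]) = [ - 700.55,- 585, - 549, - 495, - 295,-923/18, 337.09,867,960]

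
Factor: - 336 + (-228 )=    - 564 = - 2^2*3^1*47^1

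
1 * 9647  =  9647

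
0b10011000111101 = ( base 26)ECD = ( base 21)1143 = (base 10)9789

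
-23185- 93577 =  - 116762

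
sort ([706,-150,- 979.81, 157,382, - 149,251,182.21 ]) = [ - 979.81 , - 150 , - 149,  157,  182.21,  251 , 382, 706]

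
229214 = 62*3697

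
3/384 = 1/128= 0.01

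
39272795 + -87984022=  - 48711227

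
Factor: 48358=2^1*24179^1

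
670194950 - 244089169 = 426105781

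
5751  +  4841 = 10592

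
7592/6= 1265 + 1/3 = 1265.33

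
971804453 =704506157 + 267298296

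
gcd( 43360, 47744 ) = 32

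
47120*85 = 4005200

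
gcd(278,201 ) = 1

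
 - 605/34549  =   - 605/34549 = - 0.02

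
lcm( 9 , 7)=63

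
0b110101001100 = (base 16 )D4C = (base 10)3404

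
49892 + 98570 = 148462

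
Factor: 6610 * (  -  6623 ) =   -  2^1 * 5^1*37^1* 179^1 * 661^1  =  - 43778030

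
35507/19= 35507/19 = 1868.79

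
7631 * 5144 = 39253864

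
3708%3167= 541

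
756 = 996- 240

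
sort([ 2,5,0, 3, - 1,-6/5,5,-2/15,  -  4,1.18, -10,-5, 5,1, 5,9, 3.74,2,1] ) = [ - 10, - 5, -4, -6/5, - 1, - 2/15,0,1, 1 , 1.18,2  ,  2 , 3,3.74,  5, 5,5,5,9]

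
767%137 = 82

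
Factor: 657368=2^3*82171^1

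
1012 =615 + 397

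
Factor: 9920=2^6*5^1*31^1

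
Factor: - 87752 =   -  2^3*7^1*1567^1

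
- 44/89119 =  - 44/89119 = -0.00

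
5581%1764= 289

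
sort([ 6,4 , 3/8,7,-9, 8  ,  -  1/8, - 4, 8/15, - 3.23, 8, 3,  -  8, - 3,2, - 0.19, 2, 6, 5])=[  -  9,  -  8, -4, - 3.23, - 3,  -  0.19, - 1/8, 3/8,8/15,2,2 , 3,4, 5, 6, 6, 7, 8, 8 ] 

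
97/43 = 97/43 = 2.26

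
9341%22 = 13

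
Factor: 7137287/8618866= 2^( - 1)* 4309433^(-1)*7137287^1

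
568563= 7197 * 79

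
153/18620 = 153/18620=0.01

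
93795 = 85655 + 8140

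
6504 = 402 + 6102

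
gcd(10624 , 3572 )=4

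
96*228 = 21888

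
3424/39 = 3424/39 = 87.79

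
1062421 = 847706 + 214715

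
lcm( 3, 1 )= 3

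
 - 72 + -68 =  - 140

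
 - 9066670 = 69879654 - 78946324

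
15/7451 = 15/7451 =0.00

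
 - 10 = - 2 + - 8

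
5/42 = 5/42 = 0.12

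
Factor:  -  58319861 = - 58319861^1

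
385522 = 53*7274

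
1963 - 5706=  - 3743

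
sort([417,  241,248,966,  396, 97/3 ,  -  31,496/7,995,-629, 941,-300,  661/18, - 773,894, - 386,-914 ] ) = [ - 914, - 773,- 629, - 386,-300, - 31,97/3,661/18, 496/7,241,  248, 396,417,  894,941 , 966, 995]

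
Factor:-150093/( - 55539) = 327/121=3^1 * 11^(  -  2) * 109^1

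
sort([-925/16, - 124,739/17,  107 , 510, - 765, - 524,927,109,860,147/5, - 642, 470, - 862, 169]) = [ - 862 , - 765, - 642, - 524, - 124,-925/16,  147/5,739/17, 107,109, 169,470, 510,860, 927] 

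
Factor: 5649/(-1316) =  - 807/188 =- 2^( - 2)*3^1*47^( - 1)*269^1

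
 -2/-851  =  2/851   =  0.00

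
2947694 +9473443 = 12421137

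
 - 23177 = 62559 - 85736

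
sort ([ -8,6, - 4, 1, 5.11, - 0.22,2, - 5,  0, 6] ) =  [ - 8, - 5, - 4, -0.22, 0, 1, 2, 5.11,6, 6 ]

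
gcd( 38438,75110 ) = 2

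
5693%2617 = 459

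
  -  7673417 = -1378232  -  6295185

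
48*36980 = 1775040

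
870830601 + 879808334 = 1750638935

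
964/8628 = 241/2157=0.11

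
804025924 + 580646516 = 1384672440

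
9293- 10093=-800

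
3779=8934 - 5155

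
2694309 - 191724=2502585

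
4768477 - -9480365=14248842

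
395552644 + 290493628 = 686046272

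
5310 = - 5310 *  (-1)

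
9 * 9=81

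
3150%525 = 0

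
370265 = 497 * 745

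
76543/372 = 205+283/372 =205.76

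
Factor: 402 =2^1*3^1*67^1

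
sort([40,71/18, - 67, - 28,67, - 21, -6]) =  [ - 67, - 28,  -  21, - 6,71/18,  40, 67]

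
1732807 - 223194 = 1509613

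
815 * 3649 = 2973935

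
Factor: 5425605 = 3^2*5^1 * 120569^1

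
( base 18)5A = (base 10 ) 100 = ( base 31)37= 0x64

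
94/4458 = 47/2229  =  0.02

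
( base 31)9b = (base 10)290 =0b100100010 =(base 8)442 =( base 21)DH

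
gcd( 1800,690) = 30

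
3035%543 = 320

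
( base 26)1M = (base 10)48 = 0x30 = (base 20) 28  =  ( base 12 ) 40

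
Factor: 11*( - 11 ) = -11^2 = - 121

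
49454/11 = 49454/11 =4495.82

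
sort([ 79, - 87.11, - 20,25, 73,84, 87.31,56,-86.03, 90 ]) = [ - 87.11,-86.03,-20,  25,  56, 73, 79, 84, 87.31, 90]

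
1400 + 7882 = 9282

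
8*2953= 23624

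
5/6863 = 5/6863 = 0.00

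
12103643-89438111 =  -77334468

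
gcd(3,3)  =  3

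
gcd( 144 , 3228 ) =12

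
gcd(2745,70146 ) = 9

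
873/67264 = 873/67264 = 0.01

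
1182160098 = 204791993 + 977368105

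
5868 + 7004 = 12872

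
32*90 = 2880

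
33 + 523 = 556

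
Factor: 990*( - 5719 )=-5661810 = - 2^1*3^2*5^1*  7^1*11^1* 19^1* 43^1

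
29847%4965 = 57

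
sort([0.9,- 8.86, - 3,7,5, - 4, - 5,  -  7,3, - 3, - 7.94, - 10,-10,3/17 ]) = [ - 10,  -  10, - 8.86, - 7.94, - 7, - 5,-4,  -  3, - 3, 3/17,0.9,3 , 5, 7]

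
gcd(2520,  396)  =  36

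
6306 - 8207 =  - 1901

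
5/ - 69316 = -1  +  69311/69316=-0.00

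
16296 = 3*5432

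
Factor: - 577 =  - 577^1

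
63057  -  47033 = 16024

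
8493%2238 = 1779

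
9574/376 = 25 + 87/188 = 25.46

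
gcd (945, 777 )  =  21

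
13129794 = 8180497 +4949297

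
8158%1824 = 862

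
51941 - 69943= - 18002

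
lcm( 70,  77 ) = 770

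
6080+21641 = 27721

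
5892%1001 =887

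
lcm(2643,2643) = 2643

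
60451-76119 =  - 15668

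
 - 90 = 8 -98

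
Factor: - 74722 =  - 2^1*37361^1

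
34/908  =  17/454 = 0.04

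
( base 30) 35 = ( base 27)3E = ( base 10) 95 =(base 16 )5f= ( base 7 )164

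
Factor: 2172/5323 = 2^2*3^1*181^1*5323^( - 1) 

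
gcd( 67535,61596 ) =1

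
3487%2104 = 1383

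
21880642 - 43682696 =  - 21802054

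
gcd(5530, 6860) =70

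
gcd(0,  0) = 0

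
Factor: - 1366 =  - 2^1*683^1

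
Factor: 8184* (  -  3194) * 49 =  - 1280845104 =- 2^4*3^1*7^2 * 11^1 * 31^1 * 1597^1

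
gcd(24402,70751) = 1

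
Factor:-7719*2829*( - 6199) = 135367879149 = 3^2*23^1*31^1*41^1*83^1*6199^1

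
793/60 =793/60  =  13.22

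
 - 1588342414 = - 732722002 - 855620412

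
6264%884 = 76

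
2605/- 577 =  - 2605/577 = - 4.51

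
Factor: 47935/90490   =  9587/18098=2^( - 1 )*9049^( - 1)*9587^1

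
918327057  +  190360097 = 1108687154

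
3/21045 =1/7015 = 0.00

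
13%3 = 1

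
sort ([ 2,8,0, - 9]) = [ - 9,  0, 2,8] 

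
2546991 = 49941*51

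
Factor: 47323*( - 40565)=- 5^1*7^1*19^1*37^1*61^1*1279^1 = -1919657495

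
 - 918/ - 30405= 306/10135 = 0.03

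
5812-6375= - 563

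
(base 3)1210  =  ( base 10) 48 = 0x30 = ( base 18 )2c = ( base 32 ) 1g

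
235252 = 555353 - 320101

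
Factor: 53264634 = 2^1 * 3^1*31^1*286369^1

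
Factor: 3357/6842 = 2^( - 1)*3^2*11^( - 1)*311^ ( - 1)*373^1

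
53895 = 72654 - 18759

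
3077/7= 439 + 4/7 = 439.57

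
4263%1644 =975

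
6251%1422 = 563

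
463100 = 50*9262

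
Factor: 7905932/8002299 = 2^2*3^(-1)*113^1*17491^1*2667433^( - 1 ) 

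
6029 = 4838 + 1191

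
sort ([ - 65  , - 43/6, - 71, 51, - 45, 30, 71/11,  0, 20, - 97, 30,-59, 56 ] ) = [ -97,- 71, - 65, - 59,-45, - 43/6 , 0,71/11,20,30,  30, 51, 56 ] 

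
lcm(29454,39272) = 117816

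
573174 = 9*63686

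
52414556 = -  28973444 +81388000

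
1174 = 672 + 502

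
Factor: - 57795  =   - 3^1*5^1*3853^1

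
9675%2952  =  819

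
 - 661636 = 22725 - 684361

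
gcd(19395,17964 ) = 9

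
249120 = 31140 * 8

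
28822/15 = 28822/15 = 1921.47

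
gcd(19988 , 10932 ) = 4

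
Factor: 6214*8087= 2^1 * 13^1 * 239^1*8087^1 = 50252618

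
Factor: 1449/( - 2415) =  -3/5  =  -3^1*5^( - 1) 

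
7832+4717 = 12549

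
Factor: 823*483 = 397509 = 3^1*7^1*23^1*823^1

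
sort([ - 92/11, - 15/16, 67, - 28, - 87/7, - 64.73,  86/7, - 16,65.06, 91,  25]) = [ - 64.73,-28, - 16, - 87/7, - 92/11 , - 15/16,86/7, 25,65.06, 67, 91] 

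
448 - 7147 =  - 6699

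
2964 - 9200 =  - 6236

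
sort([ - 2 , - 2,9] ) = [  -  2,-2, 9 ] 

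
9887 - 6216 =3671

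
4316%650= 416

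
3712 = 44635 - 40923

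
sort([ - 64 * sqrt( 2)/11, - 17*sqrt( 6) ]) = [ - 17*sqrt( 6), - 64*sqrt( 2)/11]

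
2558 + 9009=11567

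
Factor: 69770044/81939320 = 2^(-1)*5^ ( - 1)*17^(  -  1 )*41^ (  -  1)*2939^ ( - 1 )*17442511^1 = 17442511/20484830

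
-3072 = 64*( - 48 )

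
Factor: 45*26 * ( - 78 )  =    -  91260 = -2^2*3^3 *5^1*13^2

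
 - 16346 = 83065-99411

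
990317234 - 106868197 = 883449037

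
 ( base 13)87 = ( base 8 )157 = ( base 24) 4F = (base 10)111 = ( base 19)5g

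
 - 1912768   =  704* ( - 2717 )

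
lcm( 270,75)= 1350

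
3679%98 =53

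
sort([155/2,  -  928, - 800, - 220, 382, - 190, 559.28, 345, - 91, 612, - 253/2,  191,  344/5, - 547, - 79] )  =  [-928, - 800, - 547, - 220, - 190 ,-253/2, -91, - 79, 344/5, 155/2, 191, 345, 382, 559.28, 612] 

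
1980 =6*330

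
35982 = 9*3998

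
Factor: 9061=13^1  *17^1*41^1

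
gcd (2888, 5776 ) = 2888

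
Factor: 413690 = 2^1*5^1*41^1 * 1009^1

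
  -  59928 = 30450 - 90378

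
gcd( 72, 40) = 8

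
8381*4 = 33524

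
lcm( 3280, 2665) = 42640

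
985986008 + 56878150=1042864158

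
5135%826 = 179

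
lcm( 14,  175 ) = 350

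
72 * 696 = 50112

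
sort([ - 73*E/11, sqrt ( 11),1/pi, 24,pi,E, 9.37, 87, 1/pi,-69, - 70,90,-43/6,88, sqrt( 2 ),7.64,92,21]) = [-70,-69, - 73*E/11,-43/6, 1/pi,1/pi , sqrt(2 ),E,pi,sqrt(11),7.64,9.37,  21, 24,87,88, 90, 92]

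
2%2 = 0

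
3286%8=6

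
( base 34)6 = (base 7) 6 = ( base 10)6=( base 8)6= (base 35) 6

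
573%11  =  1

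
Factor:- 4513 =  - 4513^1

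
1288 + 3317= 4605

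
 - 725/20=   -37 + 3/4 = -36.25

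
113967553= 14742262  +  99225291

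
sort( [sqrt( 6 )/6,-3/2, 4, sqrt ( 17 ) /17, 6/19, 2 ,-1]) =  [- 3/2, - 1,sqrt( 17)/17 , 6/19,  sqrt ( 6 ) /6, 2, 4] 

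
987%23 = 21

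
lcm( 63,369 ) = 2583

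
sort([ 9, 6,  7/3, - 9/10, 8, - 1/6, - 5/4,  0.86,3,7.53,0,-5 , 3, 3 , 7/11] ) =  [  -  5,  -  5/4,  -  9/10, - 1/6,0,7/11,0.86,7/3,3,3,3,6 , 7.53,  8 , 9]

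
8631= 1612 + 7019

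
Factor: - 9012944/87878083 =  - 2^4*17^( - 1)*317^1*1777^1*5169299^ (  -  1)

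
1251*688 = 860688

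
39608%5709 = 5354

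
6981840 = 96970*72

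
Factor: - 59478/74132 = -2^( - 1)*3^1 *23^1*43^( - 1 ) = - 69/86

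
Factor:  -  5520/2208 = - 5/2 = - 2^( - 1) * 5^1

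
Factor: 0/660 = 0 = 0^1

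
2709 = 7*387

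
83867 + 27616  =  111483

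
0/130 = 0 = 0.00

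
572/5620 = 143/1405 = 0.10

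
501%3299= 501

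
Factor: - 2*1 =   -  2 = - 2^1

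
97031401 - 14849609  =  82181792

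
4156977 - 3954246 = 202731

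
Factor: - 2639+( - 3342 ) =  - 5981^1  =  - 5981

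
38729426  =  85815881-47086455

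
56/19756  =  14/4939  =  0.00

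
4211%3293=918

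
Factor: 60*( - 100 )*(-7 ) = 42000 = 2^4*3^1 *5^3 * 7^1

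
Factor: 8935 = 5^1*1787^1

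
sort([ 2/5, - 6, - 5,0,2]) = [ - 6,-5,0 , 2/5 , 2 ] 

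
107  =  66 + 41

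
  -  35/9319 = -1 + 9284/9319 = - 0.00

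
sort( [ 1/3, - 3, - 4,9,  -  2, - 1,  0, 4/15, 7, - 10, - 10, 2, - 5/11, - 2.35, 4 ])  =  [ - 10, - 10, - 4, - 3 , - 2.35, - 2, - 1, - 5/11, 0,4/15, 1/3,2, 4,  7, 9 ]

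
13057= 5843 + 7214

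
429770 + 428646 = 858416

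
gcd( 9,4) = 1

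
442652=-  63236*(-7)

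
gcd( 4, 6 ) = 2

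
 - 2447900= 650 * (  -  3766)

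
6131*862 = 5284922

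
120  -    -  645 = 765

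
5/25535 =1/5107=0.00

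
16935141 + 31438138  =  48373279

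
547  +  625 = 1172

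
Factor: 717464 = 2^3*11^1*31^1*263^1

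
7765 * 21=163065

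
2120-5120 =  - 3000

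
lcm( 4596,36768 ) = 36768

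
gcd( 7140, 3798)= 6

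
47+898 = 945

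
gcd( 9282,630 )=42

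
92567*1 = 92567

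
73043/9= 73043/9  =  8115.89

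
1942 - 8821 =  - 6879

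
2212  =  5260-3048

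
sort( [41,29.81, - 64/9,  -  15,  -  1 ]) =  [ - 15, - 64/9, - 1,29.81,41 ] 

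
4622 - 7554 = - 2932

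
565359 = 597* 947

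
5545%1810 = 115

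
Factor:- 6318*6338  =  -2^2*3^5*13^1*3169^1 =- 40043484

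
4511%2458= 2053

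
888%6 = 0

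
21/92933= 21/92933 = 0.00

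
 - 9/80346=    - 1 + 26779/26782 = - 0.00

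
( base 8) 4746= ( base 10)2534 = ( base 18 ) 7EE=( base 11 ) 19A4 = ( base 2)100111100110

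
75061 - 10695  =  64366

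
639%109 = 94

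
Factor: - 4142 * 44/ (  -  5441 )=2^3*11^1*19^1*109^1*5441^( - 1 ) = 182248/5441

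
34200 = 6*5700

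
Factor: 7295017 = 7295017^1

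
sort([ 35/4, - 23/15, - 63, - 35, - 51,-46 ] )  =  [-63, - 51, - 46,-35, - 23/15,35/4] 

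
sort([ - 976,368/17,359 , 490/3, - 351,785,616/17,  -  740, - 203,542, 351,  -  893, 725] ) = [- 976,  -  893, - 740, -351,-203, 368/17, 616/17, 490/3,  351 , 359, 542,725, 785]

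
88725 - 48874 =39851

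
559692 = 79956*7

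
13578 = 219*62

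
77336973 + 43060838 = 120397811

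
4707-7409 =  - 2702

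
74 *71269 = 5273906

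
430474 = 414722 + 15752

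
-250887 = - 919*273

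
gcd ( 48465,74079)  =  9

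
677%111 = 11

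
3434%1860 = 1574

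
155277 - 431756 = - 276479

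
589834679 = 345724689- - 244109990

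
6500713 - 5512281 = 988432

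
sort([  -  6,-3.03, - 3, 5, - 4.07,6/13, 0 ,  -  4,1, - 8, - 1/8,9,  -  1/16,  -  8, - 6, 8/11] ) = [ - 8, - 8, - 6, - 6, - 4.07, - 4, - 3.03, - 3, - 1/8,  -  1/16, 0,6/13, 8/11,  1, 5,9] 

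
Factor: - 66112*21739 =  - 1437208768 = -2^6*1033^1*21739^1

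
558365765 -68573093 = 489792672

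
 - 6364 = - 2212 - 4152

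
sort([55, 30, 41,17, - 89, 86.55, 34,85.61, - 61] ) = [- 89, - 61, 17, 30,34,41, 55 , 85.61, 86.55]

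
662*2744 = 1816528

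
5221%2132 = 957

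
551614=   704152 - 152538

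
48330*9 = 434970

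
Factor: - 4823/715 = -5^(-1)*7^1* 11^( - 1 )*53^1 = -371/55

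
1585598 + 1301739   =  2887337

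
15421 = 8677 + 6744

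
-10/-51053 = 10/51053 =0.00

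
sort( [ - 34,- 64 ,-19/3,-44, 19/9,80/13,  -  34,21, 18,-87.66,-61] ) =[  -  87.66, - 64,  -  61,-44, - 34, - 34,-19/3,19/9,80/13,18,21]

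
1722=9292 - 7570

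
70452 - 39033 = 31419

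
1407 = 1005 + 402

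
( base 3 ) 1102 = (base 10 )38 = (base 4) 212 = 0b100110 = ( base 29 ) 19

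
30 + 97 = 127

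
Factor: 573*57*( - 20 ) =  - 653220 =- 2^2*3^2*5^1*19^1*191^1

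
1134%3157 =1134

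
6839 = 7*977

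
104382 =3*34794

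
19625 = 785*25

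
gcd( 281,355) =1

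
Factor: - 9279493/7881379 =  - 11^ (-1)*197^ (-1 )*3637^( - 1 )*9279493^1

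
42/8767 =42/8767=0.00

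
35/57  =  35/57 = 0.61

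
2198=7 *314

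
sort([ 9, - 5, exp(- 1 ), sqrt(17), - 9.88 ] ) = [ - 9.88, - 5, exp( - 1 ),sqrt( 17),9]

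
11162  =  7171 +3991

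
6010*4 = 24040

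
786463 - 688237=98226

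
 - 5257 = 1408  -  6665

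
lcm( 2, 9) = 18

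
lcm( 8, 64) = 64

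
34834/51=34834/51 = 683.02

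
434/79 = 5 + 39/79 = 5.49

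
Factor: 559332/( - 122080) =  - 139833/30520 = - 2^( - 3 )*3^3*5^(-1)*7^( - 1)*109^( - 1)*5179^1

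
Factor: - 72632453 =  - 6827^1*10639^1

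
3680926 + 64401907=68082833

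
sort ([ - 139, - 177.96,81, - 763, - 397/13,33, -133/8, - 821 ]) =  [ - 821, - 763 , - 177.96, - 139, - 397/13 , - 133/8 , 33,81 ] 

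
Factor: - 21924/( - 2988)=609/83 = 3^1*7^1 * 29^1*83^( - 1)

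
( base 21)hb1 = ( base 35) 6at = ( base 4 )1320301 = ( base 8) 17061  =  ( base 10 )7729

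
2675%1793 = 882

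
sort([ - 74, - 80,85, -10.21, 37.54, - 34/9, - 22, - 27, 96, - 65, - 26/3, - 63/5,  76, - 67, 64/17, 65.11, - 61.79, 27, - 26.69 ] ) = [ - 80, - 74, - 67, - 65 , - 61.79, - 27,-26.69, - 22, - 63/5, - 10.21,  -  26/3,-34/9,  64/17, 27,37.54 , 65.11, 76,85, 96 ] 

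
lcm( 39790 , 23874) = 119370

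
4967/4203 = 1 + 764/4203 = 1.18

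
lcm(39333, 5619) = 39333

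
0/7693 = 0 = 0.00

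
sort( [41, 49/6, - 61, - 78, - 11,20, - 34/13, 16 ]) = [ - 78, - 61, - 11, - 34/13,49/6,16,20  ,  41 ]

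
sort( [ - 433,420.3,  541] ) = [ - 433, 420.3,  541] 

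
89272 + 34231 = 123503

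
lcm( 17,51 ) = 51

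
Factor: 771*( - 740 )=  - 570540 = - 2^2 * 3^1  *  5^1 * 37^1*257^1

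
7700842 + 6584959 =14285801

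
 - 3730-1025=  - 4755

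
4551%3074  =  1477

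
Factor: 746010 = 2^1 * 3^5* 5^1*307^1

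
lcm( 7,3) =21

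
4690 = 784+3906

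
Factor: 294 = 2^1*3^1 * 7^2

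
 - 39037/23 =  - 1698+17/23 = - 1697.26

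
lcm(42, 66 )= 462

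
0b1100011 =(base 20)4J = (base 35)2T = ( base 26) 3l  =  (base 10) 99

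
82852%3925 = 427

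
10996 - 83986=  -72990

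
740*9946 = 7360040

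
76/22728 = 19/5682 = 0.00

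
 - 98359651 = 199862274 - 298221925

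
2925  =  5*585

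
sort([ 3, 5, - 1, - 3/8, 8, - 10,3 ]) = [ - 10, - 1,  -  3/8, 3 , 3, 5, 8]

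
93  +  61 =154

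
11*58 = 638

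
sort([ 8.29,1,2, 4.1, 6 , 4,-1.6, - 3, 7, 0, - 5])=[ - 5, - 3, -1.6,  0, 1, 2,4, 4.1,6, 7, 8.29 ] 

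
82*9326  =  764732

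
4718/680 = 2359/340 = 6.94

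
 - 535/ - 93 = 535/93 = 5.75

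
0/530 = 0 = 0.00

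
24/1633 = 24/1633  =  0.01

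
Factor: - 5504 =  - 2^7*43^1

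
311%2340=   311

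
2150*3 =6450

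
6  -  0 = 6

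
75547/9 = 75547/9 = 8394.11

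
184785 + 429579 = 614364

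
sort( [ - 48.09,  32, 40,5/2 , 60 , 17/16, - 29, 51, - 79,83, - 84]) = [ - 84 , - 79, - 48.09, - 29, 17/16, 5/2, 32, 40,51, 60,  83 ]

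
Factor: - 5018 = -2^1*13^1 *193^1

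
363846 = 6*60641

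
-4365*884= - 3858660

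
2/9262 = 1/4631 = 0.00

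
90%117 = 90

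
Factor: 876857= 151^1 * 5807^1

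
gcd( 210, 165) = 15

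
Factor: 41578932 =2^2*3^1*3464911^1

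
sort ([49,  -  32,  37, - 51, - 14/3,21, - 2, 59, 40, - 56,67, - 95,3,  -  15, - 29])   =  [ - 95, - 56, - 51, - 32, - 29, - 15, - 14/3, - 2, 3, 21,37,40,49,59, 67 ] 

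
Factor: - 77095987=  - 431^1 *178877^1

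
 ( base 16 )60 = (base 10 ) 96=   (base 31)33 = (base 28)3C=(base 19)51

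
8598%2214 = 1956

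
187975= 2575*73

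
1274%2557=1274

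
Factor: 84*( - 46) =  -3864 =-2^3*3^1*7^1*23^1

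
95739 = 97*987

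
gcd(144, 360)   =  72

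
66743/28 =66743/28 = 2383.68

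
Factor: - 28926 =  - 2^1*3^2*1607^1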